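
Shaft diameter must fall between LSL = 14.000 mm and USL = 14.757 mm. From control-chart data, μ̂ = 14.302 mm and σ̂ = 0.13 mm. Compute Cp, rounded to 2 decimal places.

0.97

Cp = (USL − LSL) / (6σ̂) = (14.757 − 14.000) / (6 × 0.13) = 0.7570 / 0.7800 = 0.9705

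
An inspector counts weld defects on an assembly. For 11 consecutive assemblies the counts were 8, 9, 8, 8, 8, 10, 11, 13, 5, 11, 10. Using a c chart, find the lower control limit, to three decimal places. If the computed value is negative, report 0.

c̄ = (8 + 9 + 8 + 8 + 8 + 10 + 11 + 13 + 5 + 11 + 10) / 11 = 101 / 11 = 9.1818
LCL = c̄ − 3√c̄ = 9.1818 − 3 × 3.0302 = 0.0914

0.091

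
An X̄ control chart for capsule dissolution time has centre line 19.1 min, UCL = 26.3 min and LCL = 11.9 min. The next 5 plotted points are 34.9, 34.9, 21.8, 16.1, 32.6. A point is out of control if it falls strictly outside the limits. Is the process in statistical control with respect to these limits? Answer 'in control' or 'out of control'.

out of control

Compare each point to [11.9, 26.3]: sample 1 = 34.9 > UCL; sample 2 = 34.9 > UCL; sample 5 = 32.6 > UCL.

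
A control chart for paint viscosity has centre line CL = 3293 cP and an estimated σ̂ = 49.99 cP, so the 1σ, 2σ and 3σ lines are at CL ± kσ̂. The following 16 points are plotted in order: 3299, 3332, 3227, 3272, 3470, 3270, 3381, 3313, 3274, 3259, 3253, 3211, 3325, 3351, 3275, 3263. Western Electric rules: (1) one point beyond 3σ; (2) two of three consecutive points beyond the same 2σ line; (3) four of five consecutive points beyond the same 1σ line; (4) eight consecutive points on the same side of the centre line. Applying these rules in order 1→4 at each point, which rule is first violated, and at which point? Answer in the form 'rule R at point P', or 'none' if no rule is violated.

Zone of each point (C = within 1σ̂, B = 1σ̂–2σ̂, A = 2σ̂–3σ̂, * = beyond 3σ̂; sign = side of CL): 1:+C, 2:+C, 3:-B, 4:-C, 5:+*, 6:-C, 7:+B, 8:+C, 9:-C, 10:-C, 11:-C, 12:-B, 13:+C, 14:+B, 15:-C, 16:-C
Rule 1 (one point beyond the 3σ limits) is satisfied at point 5.

rule 1 at point 5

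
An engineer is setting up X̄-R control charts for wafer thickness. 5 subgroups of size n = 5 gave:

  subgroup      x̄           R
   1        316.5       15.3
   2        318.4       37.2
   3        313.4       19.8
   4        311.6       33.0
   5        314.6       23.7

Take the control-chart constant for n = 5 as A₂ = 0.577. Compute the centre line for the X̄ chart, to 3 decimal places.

X̄̄ = (316.5 + 318.4 + 313.4 + 311.6 + 314.6) / 5 = 1574.5000 / 5 = 314.9000
CL = X̄̄ = 314.9000

314.900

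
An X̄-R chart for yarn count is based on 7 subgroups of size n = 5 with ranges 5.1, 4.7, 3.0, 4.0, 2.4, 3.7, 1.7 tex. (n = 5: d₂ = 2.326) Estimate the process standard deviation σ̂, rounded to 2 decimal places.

R̄ = (5.1 + 4.7 + 3.0 + 4.0 + 2.4 + 3.7 + 1.7) / 7 = 3.5143
σ̂ = R̄ / d₂ = 3.5143 / 2.326 = 1.5109

1.51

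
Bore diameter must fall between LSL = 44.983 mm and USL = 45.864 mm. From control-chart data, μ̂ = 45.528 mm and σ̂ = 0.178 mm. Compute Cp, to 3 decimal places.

0.825

Cp = (USL − LSL) / (6σ̂) = (45.864 − 44.983) / (6 × 0.178) = 0.8810 / 1.0680 = 0.8249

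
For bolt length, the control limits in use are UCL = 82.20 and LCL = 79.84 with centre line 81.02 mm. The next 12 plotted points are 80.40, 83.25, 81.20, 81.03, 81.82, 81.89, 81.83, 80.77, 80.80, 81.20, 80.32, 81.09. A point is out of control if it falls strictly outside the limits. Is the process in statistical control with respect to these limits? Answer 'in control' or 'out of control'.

out of control

Compare each point to [79.84, 82.20]: sample 2 = 83.25 > UCL.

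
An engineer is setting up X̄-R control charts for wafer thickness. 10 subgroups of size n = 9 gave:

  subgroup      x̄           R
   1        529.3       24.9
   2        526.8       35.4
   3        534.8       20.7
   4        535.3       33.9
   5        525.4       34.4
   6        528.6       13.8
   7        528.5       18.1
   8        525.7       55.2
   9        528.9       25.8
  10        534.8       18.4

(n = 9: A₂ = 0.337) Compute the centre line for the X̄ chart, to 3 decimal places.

X̄̄ = (529.3 + 526.8 + 534.8 + 535.3 + 525.4 + 528.6 + 528.5 + 525.7 + 528.9 + 534.8) / 10 = 5298.1000 / 10 = 529.8100
CL = X̄̄ = 529.8100

529.810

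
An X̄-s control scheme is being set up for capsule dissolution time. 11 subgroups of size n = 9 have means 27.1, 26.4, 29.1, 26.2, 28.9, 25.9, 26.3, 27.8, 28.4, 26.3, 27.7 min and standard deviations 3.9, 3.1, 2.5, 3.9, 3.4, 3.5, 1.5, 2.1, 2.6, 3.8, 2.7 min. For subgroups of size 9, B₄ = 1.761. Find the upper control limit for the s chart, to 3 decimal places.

s̄ = (3.9 + 3.1 + 2.5 + 3.9 + 3.4 + 3.5 + 1.5 + 2.1 + 2.6 + 3.8 + 2.7) / 11 = 3.0000
UCL_s = B₄·s̄ = 1.761 × 3.0000 = 5.2830

5.283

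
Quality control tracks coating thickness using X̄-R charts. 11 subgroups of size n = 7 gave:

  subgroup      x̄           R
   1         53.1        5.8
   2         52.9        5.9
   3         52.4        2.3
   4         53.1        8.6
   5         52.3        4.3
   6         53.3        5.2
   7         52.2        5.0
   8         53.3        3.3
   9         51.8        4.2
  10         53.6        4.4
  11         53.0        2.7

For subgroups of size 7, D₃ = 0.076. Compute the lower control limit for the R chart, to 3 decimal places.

R̄ = (5.8 + 5.9 + 2.3 + 8.6 + 4.3 + 5.2 + 5.0 + 3.3 + 4.2 + 4.4 + 2.7) / 11 = 51.7000 / 11 = 4.7000
LCL_R = D₃·R̄ = 0.076 × 4.7000 = 0.3572

0.357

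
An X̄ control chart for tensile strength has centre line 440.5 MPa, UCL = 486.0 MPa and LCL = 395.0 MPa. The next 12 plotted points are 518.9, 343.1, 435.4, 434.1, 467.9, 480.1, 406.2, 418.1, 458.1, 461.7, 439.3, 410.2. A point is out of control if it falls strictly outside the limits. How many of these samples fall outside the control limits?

2

Compare each point to [395.0, 486.0]: sample 1 = 518.9 > UCL; sample 2 = 343.1 < LCL.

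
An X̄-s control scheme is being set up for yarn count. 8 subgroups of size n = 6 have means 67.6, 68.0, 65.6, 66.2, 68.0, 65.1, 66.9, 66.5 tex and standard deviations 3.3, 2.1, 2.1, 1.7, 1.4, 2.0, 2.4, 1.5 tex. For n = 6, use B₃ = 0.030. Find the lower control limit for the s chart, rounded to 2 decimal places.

s̄ = (3.3 + 2.1 + 2.1 + 1.7 + 1.4 + 2.0 + 2.4 + 1.5) / 8 = 2.0625
LCL_s = B₃·s̄ = 0.030 × 2.0625 = 0.0619

0.06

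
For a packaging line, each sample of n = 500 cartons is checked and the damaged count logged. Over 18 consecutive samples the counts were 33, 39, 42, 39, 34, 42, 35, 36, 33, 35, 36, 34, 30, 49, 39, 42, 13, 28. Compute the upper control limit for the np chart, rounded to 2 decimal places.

p̄ = Σdᵢ / (k·n) = 639 / (18 × 500) = 0.07100
UCL = np̄ + 3·√(np̄(1−p̄)) = 35.5000 + 3 × √(35.5000×0.92900) = 35.5000 + 3 × 5.7428 = 52.7283

52.73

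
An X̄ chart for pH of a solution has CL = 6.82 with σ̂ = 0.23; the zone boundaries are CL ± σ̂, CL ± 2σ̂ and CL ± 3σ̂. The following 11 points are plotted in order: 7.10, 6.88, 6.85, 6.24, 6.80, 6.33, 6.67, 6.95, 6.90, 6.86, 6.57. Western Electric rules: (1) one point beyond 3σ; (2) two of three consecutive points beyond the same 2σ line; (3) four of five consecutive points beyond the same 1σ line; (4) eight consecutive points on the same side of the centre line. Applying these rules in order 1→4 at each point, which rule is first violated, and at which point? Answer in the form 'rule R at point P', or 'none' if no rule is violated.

Zone of each point (C = within 1σ̂, B = 1σ̂–2σ̂, A = 2σ̂–3σ̂, * = beyond 3σ̂; sign = side of CL): 1:+B, 2:+C, 3:+C, 4:-A, 5:-C, 6:-A, 7:-C, 8:+C, 9:+C, 10:+C, 11:-B
Rule 2 (two of three consecutive points beyond the same 2σ limit) is satisfied at point 6.

rule 2 at point 6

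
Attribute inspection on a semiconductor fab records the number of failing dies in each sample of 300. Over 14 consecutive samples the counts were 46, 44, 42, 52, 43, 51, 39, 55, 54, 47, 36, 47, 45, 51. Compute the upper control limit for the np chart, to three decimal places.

65.388

p̄ = Σdᵢ / (k·n) = 652 / (14 × 300) = 0.15524
UCL = np̄ + 3·√(np̄(1−p̄)) = 46.5714 + 3 × √(46.5714×0.84476) = 46.5714 + 3 × 6.2723 = 65.3883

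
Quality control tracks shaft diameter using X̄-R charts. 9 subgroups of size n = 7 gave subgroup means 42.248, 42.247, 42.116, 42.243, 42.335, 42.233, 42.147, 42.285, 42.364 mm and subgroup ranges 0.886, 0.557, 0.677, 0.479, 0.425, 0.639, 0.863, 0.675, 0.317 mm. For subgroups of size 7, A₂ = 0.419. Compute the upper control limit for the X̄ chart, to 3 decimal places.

X̄̄ = (42.248 + 42.247 + 42.116 + 42.243 + 42.335 + 42.233 + 42.147 + 42.285 + 42.364) / 9 = 380.2180 / 9 = 42.2464
R̄ = (0.886 + 0.557 + 0.677 + 0.479 + 0.425 + 0.639 + 0.863 + 0.675 + 0.317) / 9 = 5.5180 / 9 = 0.6131
UCL = X̄̄ + A₂·R̄ = 42.2464 + 0.419 × 0.6131 = 42.5033

42.503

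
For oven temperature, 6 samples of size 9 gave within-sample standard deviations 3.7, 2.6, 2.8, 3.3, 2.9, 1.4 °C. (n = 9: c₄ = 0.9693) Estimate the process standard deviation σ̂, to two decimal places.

2.87

s̄ = (3.7 + 2.6 + 2.8 + 3.3 + 2.9 + 1.4) / 6 = 2.7833
σ̂ = s̄ / c₄ = 2.7833 / 0.9693 = 2.8715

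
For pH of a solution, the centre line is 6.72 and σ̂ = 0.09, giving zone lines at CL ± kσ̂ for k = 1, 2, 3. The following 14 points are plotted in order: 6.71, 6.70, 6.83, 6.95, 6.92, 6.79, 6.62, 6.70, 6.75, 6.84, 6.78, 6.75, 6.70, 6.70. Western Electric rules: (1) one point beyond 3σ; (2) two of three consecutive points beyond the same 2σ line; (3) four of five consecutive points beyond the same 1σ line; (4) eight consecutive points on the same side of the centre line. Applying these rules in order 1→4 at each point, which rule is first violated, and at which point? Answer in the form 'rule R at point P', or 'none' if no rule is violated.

rule 2 at point 5

Zone of each point (C = within 1σ̂, B = 1σ̂–2σ̂, A = 2σ̂–3σ̂, * = beyond 3σ̂; sign = side of CL): 1:-C, 2:-C, 3:+B, 4:+A, 5:+A, 6:+C, 7:-B, 8:-C, 9:+C, 10:+B, 11:+C, 12:+C, 13:-C, 14:-C
Rule 2 (two of three consecutive points beyond the same 2σ limit) is satisfied at point 5.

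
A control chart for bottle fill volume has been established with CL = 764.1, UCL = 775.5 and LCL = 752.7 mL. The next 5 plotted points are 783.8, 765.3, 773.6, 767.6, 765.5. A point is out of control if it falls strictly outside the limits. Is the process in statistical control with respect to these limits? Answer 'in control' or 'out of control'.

out of control

Compare each point to [752.7, 775.5]: sample 1 = 783.8 > UCL.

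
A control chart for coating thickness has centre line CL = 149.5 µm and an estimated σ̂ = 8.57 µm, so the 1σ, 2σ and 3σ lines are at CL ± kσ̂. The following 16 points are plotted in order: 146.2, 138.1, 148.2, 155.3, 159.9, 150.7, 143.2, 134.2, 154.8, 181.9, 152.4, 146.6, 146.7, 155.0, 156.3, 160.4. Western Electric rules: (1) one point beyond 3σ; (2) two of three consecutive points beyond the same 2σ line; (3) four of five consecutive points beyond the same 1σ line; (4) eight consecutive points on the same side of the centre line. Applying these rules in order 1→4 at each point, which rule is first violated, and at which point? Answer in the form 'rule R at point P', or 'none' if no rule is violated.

rule 1 at point 10

Zone of each point (C = within 1σ̂, B = 1σ̂–2σ̂, A = 2σ̂–3σ̂, * = beyond 3σ̂; sign = side of CL): 1:-C, 2:-B, 3:-C, 4:+C, 5:+B, 6:+C, 7:-C, 8:-B, 9:+C, 10:+*, 11:+C, 12:-C, 13:-C, 14:+C, 15:+C, 16:+B
Rule 1 (one point beyond the 3σ limits) is satisfied at point 10.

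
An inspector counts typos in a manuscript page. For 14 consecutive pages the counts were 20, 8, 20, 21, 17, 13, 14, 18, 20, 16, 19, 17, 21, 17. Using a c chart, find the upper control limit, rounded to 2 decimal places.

c̄ = (20 + 8 + 20 + 21 + 17 + 13 + 14 + 18 + 20 + 16 + 19 + 17 + 21 + 17) / 14 = 241 / 14 = 17.2143
UCL = c̄ + 3√c̄ = 17.2143 + 3 × √17.2143 = 17.2143 + 3 × 4.1490 = 29.6613

29.66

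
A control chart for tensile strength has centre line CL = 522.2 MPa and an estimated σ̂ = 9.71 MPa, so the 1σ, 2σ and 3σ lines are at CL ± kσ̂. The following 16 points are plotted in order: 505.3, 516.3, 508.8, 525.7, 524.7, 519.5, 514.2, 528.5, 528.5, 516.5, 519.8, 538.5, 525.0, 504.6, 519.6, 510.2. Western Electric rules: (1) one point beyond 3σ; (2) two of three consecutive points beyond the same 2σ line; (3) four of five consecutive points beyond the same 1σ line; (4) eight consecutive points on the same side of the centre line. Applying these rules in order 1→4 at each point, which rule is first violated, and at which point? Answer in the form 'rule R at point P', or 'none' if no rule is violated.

Zone of each point (C = within 1σ̂, B = 1σ̂–2σ̂, A = 2σ̂–3σ̂, * = beyond 3σ̂; sign = side of CL): 1:-B, 2:-C, 3:-B, 4:+C, 5:+C, 6:-C, 7:-C, 8:+C, 9:+C, 10:-C, 11:-C, 12:+B, 13:+C, 14:-B, 15:-C, 16:-B
No rule fires across all 16 points.

none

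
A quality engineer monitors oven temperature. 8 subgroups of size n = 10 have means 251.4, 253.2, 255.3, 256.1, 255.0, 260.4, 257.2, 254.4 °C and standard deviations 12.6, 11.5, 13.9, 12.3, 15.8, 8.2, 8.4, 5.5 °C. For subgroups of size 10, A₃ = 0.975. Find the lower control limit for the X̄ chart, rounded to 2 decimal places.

X̄̄ = (251.4 + 253.2 + 255.3 + 256.1 + 255.0 + 260.4 + 257.2 + 254.4) / 8 = 255.3750
s̄ = (12.6 + 11.5 + 13.9 + 12.3 + 15.8 + 8.2 + 8.4 + 5.5) / 8 = 11.0250
LCL = X̄̄ − A₃·s̄ = 255.3750 − 0.975 × 11.0250 = 244.6256

244.63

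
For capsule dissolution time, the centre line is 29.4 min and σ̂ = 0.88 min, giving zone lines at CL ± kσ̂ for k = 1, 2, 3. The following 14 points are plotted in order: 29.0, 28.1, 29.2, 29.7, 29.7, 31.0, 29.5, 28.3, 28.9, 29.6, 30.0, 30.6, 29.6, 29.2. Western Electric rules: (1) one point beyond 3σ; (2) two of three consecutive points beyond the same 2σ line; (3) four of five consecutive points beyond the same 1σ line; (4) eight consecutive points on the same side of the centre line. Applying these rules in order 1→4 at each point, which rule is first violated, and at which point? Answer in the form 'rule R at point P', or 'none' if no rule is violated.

none

Zone of each point (C = within 1σ̂, B = 1σ̂–2σ̂, A = 2σ̂–3σ̂, * = beyond 3σ̂; sign = side of CL): 1:-C, 2:-B, 3:-C, 4:+C, 5:+C, 6:+B, 7:+C, 8:-B, 9:-C, 10:+C, 11:+C, 12:+B, 13:+C, 14:-C
No rule fires across all 14 points.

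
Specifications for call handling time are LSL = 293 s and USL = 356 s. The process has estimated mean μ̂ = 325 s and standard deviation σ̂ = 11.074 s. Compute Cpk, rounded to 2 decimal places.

Cpu = (USL − μ̂) / (3σ̂) = (356 − 325) / (3 × 11.074) = 0.9331; Cpl = (μ̂ − LSL) / (3σ̂) = (325 − 293) / (3 × 11.074) = 0.9632; Cpk = min(Cpu, Cpl) = 0.9331

0.93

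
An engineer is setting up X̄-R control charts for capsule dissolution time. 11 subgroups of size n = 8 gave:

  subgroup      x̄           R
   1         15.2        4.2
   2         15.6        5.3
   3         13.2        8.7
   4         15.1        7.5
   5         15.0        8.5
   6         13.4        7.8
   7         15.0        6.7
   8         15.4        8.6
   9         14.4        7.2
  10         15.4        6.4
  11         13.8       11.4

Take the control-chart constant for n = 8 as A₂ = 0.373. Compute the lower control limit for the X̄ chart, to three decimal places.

X̄̄ = (15.2 + 15.6 + 13.2 + 15.1 + 15.0 + 13.4 + 15.0 + 15.4 + 14.4 + 15.4 + 13.8) / 11 = 161.5000 / 11 = 14.6818
R̄ = (4.2 + 5.3 + 8.7 + 7.5 + 8.5 + 7.8 + 6.7 + 8.6 + 7.2 + 6.4 + 11.4) / 11 = 82.3000 / 11 = 7.4818
LCL = X̄̄ − A₂·R̄ = 14.6818 − 0.373 × 7.4818 = 11.8911

11.891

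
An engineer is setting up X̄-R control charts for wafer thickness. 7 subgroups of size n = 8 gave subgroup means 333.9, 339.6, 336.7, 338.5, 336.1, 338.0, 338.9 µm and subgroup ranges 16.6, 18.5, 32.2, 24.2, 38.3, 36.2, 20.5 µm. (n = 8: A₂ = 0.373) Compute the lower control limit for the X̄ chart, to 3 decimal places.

327.448

X̄̄ = (333.9 + 339.6 + 336.7 + 338.5 + 336.1 + 338.0 + 338.9) / 7 = 2361.7000 / 7 = 337.3857
R̄ = (16.6 + 18.5 + 32.2 + 24.2 + 38.3 + 36.2 + 20.5) / 7 = 186.5000 / 7 = 26.6429
LCL = X̄̄ − A₂·R̄ = 337.3857 − 0.373 × 26.6429 = 327.4479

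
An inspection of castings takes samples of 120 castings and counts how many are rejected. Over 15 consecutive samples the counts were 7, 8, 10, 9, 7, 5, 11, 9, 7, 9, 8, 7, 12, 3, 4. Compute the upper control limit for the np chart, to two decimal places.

p̄ = Σdᵢ / (k·n) = 116 / (15 × 120) = 0.06444
UCL = np̄ + 3·√(np̄(1−p̄)) = 7.7333 + 3 × √(7.7333×0.93556) = 7.7333 + 3 × 2.6898 = 15.8027

15.80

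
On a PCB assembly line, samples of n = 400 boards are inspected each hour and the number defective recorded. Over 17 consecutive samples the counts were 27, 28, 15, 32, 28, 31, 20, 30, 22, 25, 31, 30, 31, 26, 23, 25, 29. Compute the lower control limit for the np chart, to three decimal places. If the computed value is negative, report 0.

p̄ = Σdᵢ / (k·n) = 453 / (17 × 400) = 0.06662
LCL = np̄ − 3·√(np̄(1−p̄)) = 26.6471 − 3 × 4.9872 = 11.6855

11.686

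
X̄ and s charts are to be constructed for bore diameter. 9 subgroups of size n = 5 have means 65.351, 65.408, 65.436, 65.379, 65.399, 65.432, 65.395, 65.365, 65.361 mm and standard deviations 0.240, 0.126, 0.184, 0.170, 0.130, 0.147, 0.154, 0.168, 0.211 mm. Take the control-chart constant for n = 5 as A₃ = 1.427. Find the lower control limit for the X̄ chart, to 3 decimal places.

X̄̄ = (65.351 + 65.408 + 65.436 + 65.379 + 65.399 + 65.432 + 65.395 + 65.365 + 65.361) / 9 = 65.3918
s̄ = (0.240 + 0.126 + 0.184 + 0.170 + 0.130 + 0.147 + 0.154 + 0.168 + 0.211) / 9 = 0.1700
LCL = X̄̄ − A₃·s̄ = 65.3918 − 1.427 × 0.1700 = 65.1492

65.149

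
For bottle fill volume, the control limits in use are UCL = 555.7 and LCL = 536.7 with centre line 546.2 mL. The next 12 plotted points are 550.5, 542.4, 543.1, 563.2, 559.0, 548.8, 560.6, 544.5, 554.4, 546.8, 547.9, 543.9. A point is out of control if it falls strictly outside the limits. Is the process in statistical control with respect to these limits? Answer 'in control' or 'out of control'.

Compare each point to [536.7, 555.7]: sample 4 = 563.2 > UCL; sample 5 = 559.0 > UCL; sample 7 = 560.6 > UCL.

out of control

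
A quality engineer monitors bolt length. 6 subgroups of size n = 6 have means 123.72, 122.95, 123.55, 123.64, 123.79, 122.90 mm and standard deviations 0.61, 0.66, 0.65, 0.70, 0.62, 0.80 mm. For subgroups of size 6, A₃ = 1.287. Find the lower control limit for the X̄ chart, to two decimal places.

122.56

X̄̄ = (123.72 + 122.95 + 123.55 + 123.64 + 123.79 + 122.90) / 6 = 123.4250
s̄ = (0.61 + 0.66 + 0.65 + 0.70 + 0.62 + 0.80) / 6 = 0.6733
LCL = X̄̄ − A₃·s̄ = 123.4250 − 1.287 × 0.6733 = 122.5584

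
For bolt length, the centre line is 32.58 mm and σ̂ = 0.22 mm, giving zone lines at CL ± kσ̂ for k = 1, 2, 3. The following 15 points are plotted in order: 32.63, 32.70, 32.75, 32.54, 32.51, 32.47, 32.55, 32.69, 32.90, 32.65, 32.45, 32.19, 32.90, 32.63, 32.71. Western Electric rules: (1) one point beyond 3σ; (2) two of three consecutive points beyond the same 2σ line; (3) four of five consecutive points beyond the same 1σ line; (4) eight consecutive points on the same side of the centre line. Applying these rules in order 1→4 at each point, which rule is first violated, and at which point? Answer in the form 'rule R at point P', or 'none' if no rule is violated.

Zone of each point (C = within 1σ̂, B = 1σ̂–2σ̂, A = 2σ̂–3σ̂, * = beyond 3σ̂; sign = side of CL): 1:+C, 2:+C, 3:+C, 4:-C, 5:-C, 6:-C, 7:-C, 8:+C, 9:+B, 10:+C, 11:-C, 12:-B, 13:+B, 14:+C, 15:+C
No rule fires across all 15 points.

none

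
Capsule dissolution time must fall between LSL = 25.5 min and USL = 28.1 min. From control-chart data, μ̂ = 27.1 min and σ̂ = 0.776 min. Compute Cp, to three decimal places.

Cp = (USL − LSL) / (6σ̂) = (28.1 − 25.5) / (6 × 0.776) = 2.6000 / 4.6560 = 0.5584

0.558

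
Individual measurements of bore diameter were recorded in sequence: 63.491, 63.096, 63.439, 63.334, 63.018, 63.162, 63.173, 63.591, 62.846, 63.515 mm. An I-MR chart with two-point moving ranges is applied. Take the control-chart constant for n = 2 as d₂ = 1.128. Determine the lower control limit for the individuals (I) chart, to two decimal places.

62.34

X̄ = (63.491 + 63.096 + 63.439 + 63.334 + 63.018 + 63.162 + 63.173 + 63.591 + 62.846 + 63.515) / 10 = 63.2665
Moving ranges: 0.395, 0.343, 0.105, 0.316, 0.144, 0.011, 0.418, 0.745, 0.669; M̄R̄ = 3.1460 / 9 = 0.3496
LCL = X̄ − 3·M̄R̄/d₂ = 63.2665 − 3 × 0.3496 / 1.128 = 62.3368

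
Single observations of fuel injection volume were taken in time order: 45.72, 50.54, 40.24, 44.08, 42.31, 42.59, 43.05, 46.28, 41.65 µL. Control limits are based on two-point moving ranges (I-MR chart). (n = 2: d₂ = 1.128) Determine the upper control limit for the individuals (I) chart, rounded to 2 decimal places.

X̄ = (45.72 + 50.54 + 40.24 + 44.08 + 42.31 + 42.59 + 43.05 + 46.28 + 41.65) / 9 = 44.0511
Moving ranges: 4.82, 10.30, 3.84, 1.77, 0.28, 0.46, 3.23, 4.63; M̄R̄ = 29.3300 / 8 = 3.6663
UCL = X̄ + 3·M̄R̄/d₂ = 44.0511 + 3 × 3.6663 / 1.128 = 53.8018

53.80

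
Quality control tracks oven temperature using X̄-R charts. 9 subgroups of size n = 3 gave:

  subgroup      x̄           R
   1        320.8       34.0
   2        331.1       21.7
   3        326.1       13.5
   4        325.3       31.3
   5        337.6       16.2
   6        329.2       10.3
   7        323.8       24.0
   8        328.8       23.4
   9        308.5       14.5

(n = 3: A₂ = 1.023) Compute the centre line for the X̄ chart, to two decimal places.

X̄̄ = (320.8 + 331.1 + 326.1 + 325.3 + 337.6 + 329.2 + 323.8 + 328.8 + 308.5) / 9 = 2931.2000 / 9 = 325.6889
CL = X̄̄ = 325.6889

325.69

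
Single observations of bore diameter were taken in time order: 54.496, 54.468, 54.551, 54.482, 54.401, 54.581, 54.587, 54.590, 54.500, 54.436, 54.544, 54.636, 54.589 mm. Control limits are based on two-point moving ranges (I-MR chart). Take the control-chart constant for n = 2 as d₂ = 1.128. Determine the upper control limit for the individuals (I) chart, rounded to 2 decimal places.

X̄ = (54.496 + 54.468 + 54.551 + 54.482 + 54.401 + 54.581 + 54.587 + 54.590 + 54.500 + 54.436 + 54.544 + 54.636 + 54.589) / 13 = 54.5278
Moving ranges: 0.028, 0.083, 0.069, 0.081, 0.180, 0.006, 0.003, 0.090, 0.064, 0.108, 0.092, 0.047; M̄R̄ = 0.8510 / 12 = 0.0709
UCL = X̄ + 3·M̄R̄/d₂ = 54.5278 + 3 × 0.0709 / 1.128 = 54.7164

54.72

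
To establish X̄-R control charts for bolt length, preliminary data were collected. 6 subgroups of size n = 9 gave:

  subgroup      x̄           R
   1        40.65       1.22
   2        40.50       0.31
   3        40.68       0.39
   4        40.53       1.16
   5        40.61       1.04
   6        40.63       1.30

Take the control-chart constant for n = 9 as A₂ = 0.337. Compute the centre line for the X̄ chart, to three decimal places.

40.600

X̄̄ = (40.65 + 40.50 + 40.68 + 40.53 + 40.61 + 40.63) / 6 = 243.6000 / 6 = 40.6000
CL = X̄̄ = 40.6000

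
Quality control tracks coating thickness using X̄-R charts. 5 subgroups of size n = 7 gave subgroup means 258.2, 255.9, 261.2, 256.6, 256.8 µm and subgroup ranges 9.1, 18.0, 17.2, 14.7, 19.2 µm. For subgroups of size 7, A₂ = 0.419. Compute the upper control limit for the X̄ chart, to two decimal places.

X̄̄ = (258.2 + 255.9 + 261.2 + 256.6 + 256.8) / 5 = 1288.7000 / 5 = 257.7400
R̄ = (9.1 + 18.0 + 17.2 + 14.7 + 19.2) / 5 = 78.2000 / 5 = 15.6400
UCL = X̄̄ + A₂·R̄ = 257.7400 + 0.419 × 15.6400 = 264.2932

264.29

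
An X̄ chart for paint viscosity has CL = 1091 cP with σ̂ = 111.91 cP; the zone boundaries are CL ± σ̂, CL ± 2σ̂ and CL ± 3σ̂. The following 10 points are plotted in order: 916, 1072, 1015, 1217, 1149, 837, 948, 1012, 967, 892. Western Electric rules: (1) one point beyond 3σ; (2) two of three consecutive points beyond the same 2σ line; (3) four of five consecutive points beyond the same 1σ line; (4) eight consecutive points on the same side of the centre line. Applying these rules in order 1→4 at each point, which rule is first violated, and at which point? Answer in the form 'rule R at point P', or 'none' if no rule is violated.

rule 3 at point 10

Zone of each point (C = within 1σ̂, B = 1σ̂–2σ̂, A = 2σ̂–3σ̂, * = beyond 3σ̂; sign = side of CL): 1:-B, 2:-C, 3:-C, 4:+B, 5:+C, 6:-A, 7:-B, 8:-C, 9:-B, 10:-B
Rule 3 (four of five consecutive points beyond the same 1σ limit) is satisfied at point 10.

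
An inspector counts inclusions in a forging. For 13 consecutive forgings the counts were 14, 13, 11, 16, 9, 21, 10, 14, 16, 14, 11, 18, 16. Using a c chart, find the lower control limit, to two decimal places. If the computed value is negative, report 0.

2.82

c̄ = (14 + 13 + 11 + 16 + 9 + 21 + 10 + 14 + 16 + 14 + 11 + 18 + 16) / 13 = 183 / 13 = 14.0769
LCL = c̄ − 3√c̄ = 14.0769 − 3 × 3.7519 = 2.8212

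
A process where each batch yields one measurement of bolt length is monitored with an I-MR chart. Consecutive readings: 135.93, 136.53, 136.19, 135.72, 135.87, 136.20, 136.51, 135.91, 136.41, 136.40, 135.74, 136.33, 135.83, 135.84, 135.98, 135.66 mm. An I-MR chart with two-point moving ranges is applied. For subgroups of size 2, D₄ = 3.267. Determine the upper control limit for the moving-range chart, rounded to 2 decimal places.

1.20

Moving ranges: 0.60, 0.34, 0.47, 0.15, 0.33, 0.31, 0.60, 0.50, 0.01, 0.66, 0.59, 0.50, 0.01, 0.14, 0.32; M̄R̄ = 5.5300 / 15 = 0.3687
UCL_MR = D₄·M̄R̄ = 3.267 × 0.3687 = 1.2044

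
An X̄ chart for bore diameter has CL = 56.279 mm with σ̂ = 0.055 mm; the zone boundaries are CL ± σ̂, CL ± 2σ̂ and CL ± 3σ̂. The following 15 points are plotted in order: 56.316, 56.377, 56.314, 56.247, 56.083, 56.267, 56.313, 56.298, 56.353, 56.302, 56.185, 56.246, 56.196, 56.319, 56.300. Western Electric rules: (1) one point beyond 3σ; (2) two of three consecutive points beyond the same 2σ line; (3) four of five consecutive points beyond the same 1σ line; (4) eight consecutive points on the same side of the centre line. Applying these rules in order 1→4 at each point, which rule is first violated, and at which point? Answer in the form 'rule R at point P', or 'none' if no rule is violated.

rule 1 at point 5

Zone of each point (C = within 1σ̂, B = 1σ̂–2σ̂, A = 2σ̂–3σ̂, * = beyond 3σ̂; sign = side of CL): 1:+C, 2:+B, 3:+C, 4:-C, 5:-*, 6:-C, 7:+C, 8:+C, 9:+B, 10:+C, 11:-B, 12:-C, 13:-B, 14:+C, 15:+C
Rule 1 (one point beyond the 3σ limits) is satisfied at point 5.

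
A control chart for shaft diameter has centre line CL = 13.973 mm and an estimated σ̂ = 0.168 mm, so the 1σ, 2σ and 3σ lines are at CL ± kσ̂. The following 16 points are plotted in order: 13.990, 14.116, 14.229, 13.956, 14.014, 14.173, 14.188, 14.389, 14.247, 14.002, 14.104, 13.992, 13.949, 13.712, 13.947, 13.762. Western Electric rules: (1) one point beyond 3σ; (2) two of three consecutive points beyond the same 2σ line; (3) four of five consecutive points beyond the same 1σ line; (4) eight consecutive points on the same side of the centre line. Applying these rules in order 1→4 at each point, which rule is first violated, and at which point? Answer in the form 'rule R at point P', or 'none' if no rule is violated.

Zone of each point (C = within 1σ̂, B = 1σ̂–2σ̂, A = 2σ̂–3σ̂, * = beyond 3σ̂; sign = side of CL): 1:+C, 2:+C, 3:+B, 4:-C, 5:+C, 6:+B, 7:+B, 8:+A, 9:+B, 10:+C, 11:+C, 12:+C, 13:-C, 14:-B, 15:-C, 16:-B
Rule 3 (four of five consecutive points beyond the same 1σ limit) is satisfied at point 9.

rule 3 at point 9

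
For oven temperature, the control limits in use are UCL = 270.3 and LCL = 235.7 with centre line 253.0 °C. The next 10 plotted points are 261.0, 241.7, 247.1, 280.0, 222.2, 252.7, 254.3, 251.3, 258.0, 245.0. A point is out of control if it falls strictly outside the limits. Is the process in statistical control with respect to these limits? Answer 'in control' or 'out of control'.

out of control

Compare each point to [235.7, 270.3]: sample 4 = 280.0 > UCL; sample 5 = 222.2 < LCL.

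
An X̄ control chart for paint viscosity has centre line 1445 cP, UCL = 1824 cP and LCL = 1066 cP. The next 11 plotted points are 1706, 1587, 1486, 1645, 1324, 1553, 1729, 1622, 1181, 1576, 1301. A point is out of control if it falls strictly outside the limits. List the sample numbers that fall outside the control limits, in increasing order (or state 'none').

All 11 points lie within [1066, 1824].

none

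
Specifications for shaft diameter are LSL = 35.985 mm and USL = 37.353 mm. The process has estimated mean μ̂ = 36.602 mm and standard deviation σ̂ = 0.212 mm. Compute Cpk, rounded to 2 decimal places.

0.97

Cpu = (USL − μ̂) / (3σ̂) = (37.353 − 36.602) / (3 × 0.212) = 1.1808; Cpl = (μ̂ − LSL) / (3σ̂) = (36.602 − 35.985) / (3 × 0.212) = 0.9701; Cpk = min(Cpu, Cpl) = 0.9701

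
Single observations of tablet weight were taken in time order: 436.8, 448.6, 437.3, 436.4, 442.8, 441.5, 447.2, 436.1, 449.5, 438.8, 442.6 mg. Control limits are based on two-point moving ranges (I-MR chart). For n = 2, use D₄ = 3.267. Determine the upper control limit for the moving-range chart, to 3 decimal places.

Moving ranges: 11.8, 11.3, 0.9, 6.4, 1.3, 5.7, 11.1, 13.4, 10.7, 3.8; M̄R̄ = 76.4000 / 10 = 7.6400
UCL_MR = D₄·M̄R̄ = 3.267 × 7.6400 = 24.9599

24.960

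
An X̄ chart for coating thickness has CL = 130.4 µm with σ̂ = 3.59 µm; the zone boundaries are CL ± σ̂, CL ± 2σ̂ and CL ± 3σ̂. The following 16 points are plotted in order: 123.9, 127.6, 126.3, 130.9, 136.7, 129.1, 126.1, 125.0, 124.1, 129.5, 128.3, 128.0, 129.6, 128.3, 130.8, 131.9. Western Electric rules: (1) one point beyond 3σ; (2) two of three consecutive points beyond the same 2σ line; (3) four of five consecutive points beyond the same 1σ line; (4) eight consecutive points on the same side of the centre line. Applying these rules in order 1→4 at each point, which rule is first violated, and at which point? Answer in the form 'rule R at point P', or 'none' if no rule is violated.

Zone of each point (C = within 1σ̂, B = 1σ̂–2σ̂, A = 2σ̂–3σ̂, * = beyond 3σ̂; sign = side of CL): 1:-B, 2:-C, 3:-B, 4:+C, 5:+B, 6:-C, 7:-B, 8:-B, 9:-B, 10:-C, 11:-C, 12:-C, 13:-C, 14:-C, 15:+C, 16:+C
Rule 4 (eight consecutive points on the same side of the centre line) is satisfied at point 13.

rule 4 at point 13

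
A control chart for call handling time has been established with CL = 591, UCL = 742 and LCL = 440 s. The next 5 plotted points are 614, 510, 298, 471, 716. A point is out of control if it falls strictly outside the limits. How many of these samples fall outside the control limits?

1

Compare each point to [440, 742]: sample 3 = 298 < LCL.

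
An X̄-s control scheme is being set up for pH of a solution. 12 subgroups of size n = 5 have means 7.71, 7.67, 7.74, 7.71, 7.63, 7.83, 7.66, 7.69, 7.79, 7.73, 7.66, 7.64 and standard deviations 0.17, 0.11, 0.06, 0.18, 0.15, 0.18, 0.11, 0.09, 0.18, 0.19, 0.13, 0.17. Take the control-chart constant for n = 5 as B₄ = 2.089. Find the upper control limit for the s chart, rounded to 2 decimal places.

0.30

s̄ = (0.17 + 0.11 + 0.06 + 0.18 + 0.15 + 0.18 + 0.11 + 0.09 + 0.18 + 0.19 + 0.13 + 0.17) / 12 = 0.1433
UCL_s = B₄·s̄ = 2.089 × 0.1433 = 0.2994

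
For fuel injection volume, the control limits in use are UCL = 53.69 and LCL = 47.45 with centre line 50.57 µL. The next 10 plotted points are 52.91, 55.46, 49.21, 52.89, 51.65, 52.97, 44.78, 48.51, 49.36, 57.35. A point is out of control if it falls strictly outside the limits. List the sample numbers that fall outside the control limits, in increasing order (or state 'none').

Compare each point to [47.45, 53.69]: sample 2 = 55.46 > UCL; sample 7 = 44.78 < LCL; sample 10 = 57.35 > UCL.

2, 7, 10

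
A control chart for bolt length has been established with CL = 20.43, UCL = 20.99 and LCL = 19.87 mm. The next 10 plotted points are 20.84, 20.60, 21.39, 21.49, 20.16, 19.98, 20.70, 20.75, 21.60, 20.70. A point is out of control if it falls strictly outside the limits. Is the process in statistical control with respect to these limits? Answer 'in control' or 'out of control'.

Compare each point to [19.87, 20.99]: sample 3 = 21.39 > UCL; sample 4 = 21.49 > UCL; sample 9 = 21.60 > UCL.

out of control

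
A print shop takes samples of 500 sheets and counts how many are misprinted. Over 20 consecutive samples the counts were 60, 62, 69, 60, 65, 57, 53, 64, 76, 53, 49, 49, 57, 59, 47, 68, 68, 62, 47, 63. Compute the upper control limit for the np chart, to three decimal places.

81.105

p̄ = Σdᵢ / (k·n) = 1188 / (20 × 500) = 0.11880
UCL = np̄ + 3·√(np̄(1−p̄)) = 59.4000 + 3 × √(59.4000×0.88120) = 59.4000 + 3 × 7.2349 = 81.1046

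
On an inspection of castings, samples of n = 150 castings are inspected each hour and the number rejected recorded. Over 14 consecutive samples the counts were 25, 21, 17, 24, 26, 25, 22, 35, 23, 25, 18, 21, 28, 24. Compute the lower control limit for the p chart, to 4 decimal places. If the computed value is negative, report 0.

0.0695

p̄ = Σdᵢ / (k·n) = 334 / (14 × 150) = 0.15905
LCL = p̄ − 3·√(p̄(1−p̄)/n) = 0.15905 − 3 × 0.02986 = 0.06946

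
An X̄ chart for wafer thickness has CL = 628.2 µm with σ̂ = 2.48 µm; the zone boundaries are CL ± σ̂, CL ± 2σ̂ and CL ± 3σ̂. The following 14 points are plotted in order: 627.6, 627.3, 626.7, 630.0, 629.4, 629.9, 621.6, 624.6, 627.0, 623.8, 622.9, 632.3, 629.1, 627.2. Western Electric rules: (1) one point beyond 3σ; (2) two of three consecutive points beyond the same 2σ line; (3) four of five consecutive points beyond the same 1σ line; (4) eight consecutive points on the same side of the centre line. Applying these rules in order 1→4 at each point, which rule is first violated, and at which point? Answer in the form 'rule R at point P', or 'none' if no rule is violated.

Zone of each point (C = within 1σ̂, B = 1σ̂–2σ̂, A = 2σ̂–3σ̂, * = beyond 3σ̂; sign = side of CL): 1:-C, 2:-C, 3:-C, 4:+C, 5:+C, 6:+C, 7:-A, 8:-B, 9:-C, 10:-B, 11:-A, 12:+B, 13:+C, 14:-C
Rule 3 (four of five consecutive points beyond the same 1σ limit) is satisfied at point 11.

rule 3 at point 11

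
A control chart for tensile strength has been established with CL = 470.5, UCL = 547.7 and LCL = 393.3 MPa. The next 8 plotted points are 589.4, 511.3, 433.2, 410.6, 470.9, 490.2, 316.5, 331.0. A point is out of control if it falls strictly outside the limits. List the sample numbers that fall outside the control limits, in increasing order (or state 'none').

Compare each point to [393.3, 547.7]: sample 1 = 589.4 > UCL; sample 7 = 316.5 < LCL; sample 8 = 331.0 < LCL.

1, 7, 8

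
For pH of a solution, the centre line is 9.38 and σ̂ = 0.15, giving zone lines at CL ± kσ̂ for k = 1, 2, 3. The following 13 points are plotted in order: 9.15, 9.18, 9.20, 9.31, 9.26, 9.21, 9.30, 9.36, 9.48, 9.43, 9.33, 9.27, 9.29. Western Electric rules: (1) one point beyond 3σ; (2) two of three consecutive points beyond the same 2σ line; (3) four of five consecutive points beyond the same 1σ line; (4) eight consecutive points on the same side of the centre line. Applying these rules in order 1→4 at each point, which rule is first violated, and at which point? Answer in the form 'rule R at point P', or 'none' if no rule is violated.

Zone of each point (C = within 1σ̂, B = 1σ̂–2σ̂, A = 2σ̂–3σ̂, * = beyond 3σ̂; sign = side of CL): 1:-B, 2:-B, 3:-B, 4:-C, 5:-C, 6:-B, 7:-C, 8:-C, 9:+C, 10:+C, 11:-C, 12:-C, 13:-C
Rule 4 (eight consecutive points on the same side of the centre line) is satisfied at point 8.

rule 4 at point 8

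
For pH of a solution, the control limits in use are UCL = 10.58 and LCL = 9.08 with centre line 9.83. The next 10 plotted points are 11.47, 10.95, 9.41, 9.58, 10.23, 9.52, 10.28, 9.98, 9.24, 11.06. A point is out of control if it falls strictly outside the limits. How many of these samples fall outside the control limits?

Compare each point to [9.08, 10.58]: sample 1 = 11.47 > UCL; sample 2 = 10.95 > UCL; sample 10 = 11.06 > UCL.

3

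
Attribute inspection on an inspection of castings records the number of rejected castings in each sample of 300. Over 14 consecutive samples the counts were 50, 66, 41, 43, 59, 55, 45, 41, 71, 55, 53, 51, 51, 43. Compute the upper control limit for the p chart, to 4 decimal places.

p̄ = Σdᵢ / (k·n) = 724 / (14 × 300) = 0.17238
UCL = p̄ + 3·√(p̄(1−p̄)/n) = 0.17238 + 3 × √(0.17238×0.82762/300) = 0.17238 + 3 × 0.02181 = 0.23780

0.2378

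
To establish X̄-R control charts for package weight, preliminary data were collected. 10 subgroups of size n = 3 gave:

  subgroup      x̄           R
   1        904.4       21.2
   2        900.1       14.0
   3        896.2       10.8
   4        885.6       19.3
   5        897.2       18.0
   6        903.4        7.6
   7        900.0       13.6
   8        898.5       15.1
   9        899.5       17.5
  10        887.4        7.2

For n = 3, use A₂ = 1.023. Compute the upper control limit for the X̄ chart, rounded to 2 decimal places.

X̄̄ = (904.4 + 900.1 + 896.2 + 885.6 + 897.2 + 903.4 + 900.0 + 898.5 + 899.5 + 887.4) / 10 = 8972.3000 / 10 = 897.2300
R̄ = (21.2 + 14.0 + 10.8 + 19.3 + 18.0 + 7.6 + 13.6 + 15.1 + 17.5 + 7.2) / 10 = 144.3000 / 10 = 14.4300
UCL = X̄̄ + A₂·R̄ = 897.2300 + 1.023 × 14.4300 = 911.9919

911.99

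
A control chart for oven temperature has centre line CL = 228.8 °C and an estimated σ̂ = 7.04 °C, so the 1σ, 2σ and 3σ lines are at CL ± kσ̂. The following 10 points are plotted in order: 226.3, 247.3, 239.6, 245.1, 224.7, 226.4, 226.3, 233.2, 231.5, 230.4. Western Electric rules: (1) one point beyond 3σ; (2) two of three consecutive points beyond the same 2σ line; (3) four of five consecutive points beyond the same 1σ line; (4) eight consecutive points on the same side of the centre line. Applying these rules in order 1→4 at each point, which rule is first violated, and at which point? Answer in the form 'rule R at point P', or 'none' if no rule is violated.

Zone of each point (C = within 1σ̂, B = 1σ̂–2σ̂, A = 2σ̂–3σ̂, * = beyond 3σ̂; sign = side of CL): 1:-C, 2:+A, 3:+B, 4:+A, 5:-C, 6:-C, 7:-C, 8:+C, 9:+C, 10:+C
Rule 2 (two of three consecutive points beyond the same 2σ limit) is satisfied at point 4.

rule 2 at point 4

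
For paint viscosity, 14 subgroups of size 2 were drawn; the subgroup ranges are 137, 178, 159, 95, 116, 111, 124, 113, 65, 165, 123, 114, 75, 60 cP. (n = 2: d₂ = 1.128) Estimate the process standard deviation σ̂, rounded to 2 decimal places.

R̄ = (137 + 178 + 159 + 95 + 116 + 111 + 124 + 113 + 65 + 165 + 123 + 114 + 75 + 60) / 14 = 116.7857
σ̂ = R̄ / d₂ = 116.7857 / 1.128 = 103.5334

103.53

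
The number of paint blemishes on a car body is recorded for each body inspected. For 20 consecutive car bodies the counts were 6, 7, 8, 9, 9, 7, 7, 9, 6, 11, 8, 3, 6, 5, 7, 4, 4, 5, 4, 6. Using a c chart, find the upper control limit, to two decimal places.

c̄ = (6 + 7 + 8 + 9 + 9 + 7 + 7 + 9 + 6 + 11 + 8 + 3 + 6 + 5 + 7 + 4 + 4 + 5 + 4 + 6) / 20 = 131 / 20 = 6.5500
UCL = c̄ + 3√c̄ = 6.5500 + 3 × √6.5500 = 6.5500 + 3 × 2.5593 = 14.2279

14.23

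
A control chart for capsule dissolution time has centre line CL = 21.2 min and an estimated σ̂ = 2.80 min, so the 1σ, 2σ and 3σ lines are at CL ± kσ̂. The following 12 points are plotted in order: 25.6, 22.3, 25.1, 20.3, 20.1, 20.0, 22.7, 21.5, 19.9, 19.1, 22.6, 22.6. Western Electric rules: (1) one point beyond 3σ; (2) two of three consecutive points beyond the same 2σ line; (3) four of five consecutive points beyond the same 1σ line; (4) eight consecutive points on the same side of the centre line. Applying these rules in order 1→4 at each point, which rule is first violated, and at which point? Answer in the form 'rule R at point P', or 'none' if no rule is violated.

Zone of each point (C = within 1σ̂, B = 1σ̂–2σ̂, A = 2σ̂–3σ̂, * = beyond 3σ̂; sign = side of CL): 1:+B, 2:+C, 3:+B, 4:-C, 5:-C, 6:-C, 7:+C, 8:+C, 9:-C, 10:-C, 11:+C, 12:+C
No rule fires across all 12 points.

none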